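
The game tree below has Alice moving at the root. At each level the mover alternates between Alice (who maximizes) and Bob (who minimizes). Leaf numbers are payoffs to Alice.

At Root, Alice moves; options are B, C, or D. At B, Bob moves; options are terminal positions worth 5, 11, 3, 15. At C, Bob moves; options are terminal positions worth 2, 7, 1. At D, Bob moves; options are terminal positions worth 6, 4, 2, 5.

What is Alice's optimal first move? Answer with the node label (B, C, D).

B (Bob): min(5, 11, 3, 15) = 3
C (Bob): min(2, 7, 1) = 1
D (Bob): min(6, 4, 2, 5) = 2
Root (Alice): max(3, 1, 2) = 3
Alice picks the child with the highest value: B (value 3).

B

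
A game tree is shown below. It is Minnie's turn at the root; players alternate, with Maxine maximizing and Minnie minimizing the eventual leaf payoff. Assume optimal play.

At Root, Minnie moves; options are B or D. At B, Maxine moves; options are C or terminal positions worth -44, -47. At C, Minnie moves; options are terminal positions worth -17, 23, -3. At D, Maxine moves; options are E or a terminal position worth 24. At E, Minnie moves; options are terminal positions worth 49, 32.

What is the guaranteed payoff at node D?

32

E: min(49, 32) = 32
D: max(32, 24) = 32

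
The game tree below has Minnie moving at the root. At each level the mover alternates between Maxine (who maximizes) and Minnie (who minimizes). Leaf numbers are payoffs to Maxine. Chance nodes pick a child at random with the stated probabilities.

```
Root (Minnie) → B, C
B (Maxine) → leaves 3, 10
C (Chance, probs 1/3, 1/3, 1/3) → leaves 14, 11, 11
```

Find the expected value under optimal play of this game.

B (Maxine): max(3, 10) = 10
C (Chance): 1/3·14 + 1/3·11 + 1/3·11 = 12
Root (Minnie): min(10, 12) = 10

10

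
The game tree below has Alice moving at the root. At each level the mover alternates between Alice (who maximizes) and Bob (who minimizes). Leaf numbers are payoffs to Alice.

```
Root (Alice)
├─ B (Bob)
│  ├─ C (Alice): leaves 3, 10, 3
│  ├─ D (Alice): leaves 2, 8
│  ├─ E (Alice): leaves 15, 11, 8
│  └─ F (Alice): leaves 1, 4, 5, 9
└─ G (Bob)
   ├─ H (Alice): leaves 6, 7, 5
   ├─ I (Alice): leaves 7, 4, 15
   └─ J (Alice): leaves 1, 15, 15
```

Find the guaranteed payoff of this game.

8

C (Alice): max(3, 10, 3) = 10
D (Alice): max(2, 8) = 8
E (Alice): max(15, 11, 8) = 15
F (Alice): max(1, 4, 5, 9) = 9
B (Bob): min(10, 8, 15, 9) = 8
H (Alice): max(6, 7, 5) = 7
I (Alice): max(7, 4, 15) = 15
J (Alice): max(1, 15, 15) = 15
G (Bob): min(7, 15, 15) = 7
Root (Alice): max(8, 7) = 8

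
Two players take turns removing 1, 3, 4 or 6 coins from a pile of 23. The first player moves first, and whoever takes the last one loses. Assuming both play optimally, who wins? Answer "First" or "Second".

Positions where the player to move wins (W) vs loses (L):
i:   0  1  2  3  4  5  6  7  8  9 10 11 12 13 14 15 16 17 18 19 20 21 22 23
     W  L  W  L  W  W  W  W  L  W  L  W  W  W  W  L  W  L  W  W  W  W  L  W
Position 23 is W, so the first player wins.

First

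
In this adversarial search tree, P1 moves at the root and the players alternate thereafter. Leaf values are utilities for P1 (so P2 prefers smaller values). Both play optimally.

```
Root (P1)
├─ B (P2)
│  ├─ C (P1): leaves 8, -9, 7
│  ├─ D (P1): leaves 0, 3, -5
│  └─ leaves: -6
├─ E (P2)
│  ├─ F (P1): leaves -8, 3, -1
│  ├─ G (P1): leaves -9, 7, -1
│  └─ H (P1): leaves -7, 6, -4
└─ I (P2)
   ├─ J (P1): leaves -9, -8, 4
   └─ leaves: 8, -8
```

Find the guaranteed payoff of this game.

3

C (P1): max(8, -9, 7) = 8
D (P1): max(0, 3, -5) = 3
B (P2): min(8, 3, -6) = -6
F (P1): max(-8, 3, -1) = 3
G (P1): max(-9, 7, -1) = 7
H (P1): max(-7, 6, -4) = 6
E (P2): min(3, 7, 6) = 3
J (P1): max(-9, -8, 4) = 4
I (P2): min(4, 8, -8) = -8
Root (P1): max(-6, 3, -8) = 3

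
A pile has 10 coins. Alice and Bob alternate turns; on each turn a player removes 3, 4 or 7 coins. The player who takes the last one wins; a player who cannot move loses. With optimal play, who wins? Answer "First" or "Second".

Second

Positions where the player to move wins (W) vs loses (L):
i:   0  1  2  3  4  5  6  7  8  9 10
     L  L  L  W  W  W  W  W  W  W  L
Position 10 is L, so the second player wins.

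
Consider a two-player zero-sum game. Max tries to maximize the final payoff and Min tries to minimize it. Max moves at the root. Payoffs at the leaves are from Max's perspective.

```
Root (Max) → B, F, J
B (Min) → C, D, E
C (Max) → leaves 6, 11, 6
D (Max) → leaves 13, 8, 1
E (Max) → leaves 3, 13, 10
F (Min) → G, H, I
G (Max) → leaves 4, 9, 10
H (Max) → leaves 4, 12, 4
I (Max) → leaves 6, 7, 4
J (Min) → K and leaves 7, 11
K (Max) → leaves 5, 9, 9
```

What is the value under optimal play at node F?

7

G: max(4, 9, 10) = 10
H: max(4, 12, 4) = 12
I: max(6, 7, 4) = 7
F: min(10, 12, 7) = 7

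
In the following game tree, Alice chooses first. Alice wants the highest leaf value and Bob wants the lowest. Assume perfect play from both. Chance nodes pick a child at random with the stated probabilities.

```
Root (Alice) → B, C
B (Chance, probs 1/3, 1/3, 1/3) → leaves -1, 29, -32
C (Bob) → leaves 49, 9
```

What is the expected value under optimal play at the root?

9

B (Chance): 1/3·-1 + 1/3·29 + 1/3·-32 = -1.33
C (Bob): min(49, 9) = 9
Root (Alice): max(-1.33, 9) = 9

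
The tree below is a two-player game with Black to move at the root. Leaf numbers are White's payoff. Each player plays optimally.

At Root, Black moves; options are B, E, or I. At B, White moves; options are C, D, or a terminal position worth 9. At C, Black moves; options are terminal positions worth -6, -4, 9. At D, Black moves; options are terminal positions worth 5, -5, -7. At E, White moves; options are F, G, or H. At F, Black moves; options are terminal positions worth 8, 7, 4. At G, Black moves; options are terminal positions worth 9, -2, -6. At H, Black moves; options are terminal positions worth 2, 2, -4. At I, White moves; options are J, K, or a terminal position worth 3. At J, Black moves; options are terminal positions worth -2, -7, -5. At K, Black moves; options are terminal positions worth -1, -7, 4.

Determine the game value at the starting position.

3

C (Black): min(-6, -4, 9) = -6
D (Black): min(5, -5, -7) = -7
B (White): max(-6, -7, 9) = 9
F (Black): min(8, 7, 4) = 4
G (Black): min(9, -2, -6) = -6
H (Black): min(2, 2, -4) = -4
E (White): max(4, -6, -4) = 4
J (Black): min(-2, -7, -5) = -7
K (Black): min(-1, -7, 4) = -7
I (White): max(-7, -7, 3) = 3
Root (Black): min(9, 4, 3) = 3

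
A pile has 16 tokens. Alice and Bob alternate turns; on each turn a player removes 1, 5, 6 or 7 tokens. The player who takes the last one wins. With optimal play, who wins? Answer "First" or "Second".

Second

Mark each pile size as W (mover wins) or L (mover loses):
i:   0  1  2  3  4  5  6  7  8  9 10 11 12 13 14 15 16
     L  W  L  W  L  W  W  W  W  W  W  W  L  W  L  W  L
Position 16 is L, so the second player wins.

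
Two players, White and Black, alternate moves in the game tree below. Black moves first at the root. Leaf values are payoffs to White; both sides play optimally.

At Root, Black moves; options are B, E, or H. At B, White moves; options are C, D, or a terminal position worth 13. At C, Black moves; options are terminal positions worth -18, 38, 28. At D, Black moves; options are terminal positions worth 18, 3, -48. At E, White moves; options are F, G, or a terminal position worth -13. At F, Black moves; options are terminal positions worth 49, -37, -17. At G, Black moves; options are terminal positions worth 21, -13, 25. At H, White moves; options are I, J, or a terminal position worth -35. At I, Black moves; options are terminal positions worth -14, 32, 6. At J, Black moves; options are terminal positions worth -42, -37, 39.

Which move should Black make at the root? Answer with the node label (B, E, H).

H

C (Black): min(-18, 38, 28) = -18
D (Black): min(18, 3, -48) = -48
B (White): max(-18, -48, 13) = 13
F (Black): min(49, -37, -17) = -37
G (Black): min(21, -13, 25) = -13
E (White): max(-37, -13, -13) = -13
I (Black): min(-14, 32, 6) = -14
J (Black): min(-42, -37, 39) = -42
H (White): max(-14, -42, -35) = -14
Root (Black): min(13, -13, -14) = -14
Black picks the child with the lowest value: H (value -14).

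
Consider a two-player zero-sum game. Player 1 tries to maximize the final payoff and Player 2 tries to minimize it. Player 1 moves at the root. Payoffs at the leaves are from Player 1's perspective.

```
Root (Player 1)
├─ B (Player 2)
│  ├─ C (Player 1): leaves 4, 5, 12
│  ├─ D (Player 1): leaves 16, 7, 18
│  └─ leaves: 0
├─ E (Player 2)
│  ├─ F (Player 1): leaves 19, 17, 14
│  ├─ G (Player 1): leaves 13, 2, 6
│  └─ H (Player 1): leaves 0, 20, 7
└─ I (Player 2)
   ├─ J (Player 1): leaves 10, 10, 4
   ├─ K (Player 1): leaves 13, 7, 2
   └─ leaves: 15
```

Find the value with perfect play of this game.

C (Player 1): max(4, 5, 12) = 12
D (Player 1): max(16, 7, 18) = 18
B (Player 2): min(12, 18, 0) = 0
F (Player 1): max(19, 17, 14) = 19
G (Player 1): max(13, 2, 6) = 13
H (Player 1): max(0, 20, 7) = 20
E (Player 2): min(19, 13, 20) = 13
J (Player 1): max(10, 10, 4) = 10
K (Player 1): max(13, 7, 2) = 13
I (Player 2): min(10, 13, 15) = 10
Root (Player 1): max(0, 13, 10) = 13

13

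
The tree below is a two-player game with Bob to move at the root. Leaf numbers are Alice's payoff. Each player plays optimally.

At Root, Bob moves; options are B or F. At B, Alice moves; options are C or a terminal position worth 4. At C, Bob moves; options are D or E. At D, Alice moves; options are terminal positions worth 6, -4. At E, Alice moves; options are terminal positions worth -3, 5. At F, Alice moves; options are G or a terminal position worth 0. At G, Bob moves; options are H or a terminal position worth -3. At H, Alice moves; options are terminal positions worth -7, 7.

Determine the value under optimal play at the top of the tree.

0

D (Alice): max(6, -4) = 6
E (Alice): max(-3, 5) = 5
C (Bob): min(6, 5) = 5
B (Alice): max(5, 4) = 5
H (Alice): max(-7, 7) = 7
G (Bob): min(7, -3) = -3
F (Alice): max(-3, 0) = 0
Root (Bob): min(5, 0) = 0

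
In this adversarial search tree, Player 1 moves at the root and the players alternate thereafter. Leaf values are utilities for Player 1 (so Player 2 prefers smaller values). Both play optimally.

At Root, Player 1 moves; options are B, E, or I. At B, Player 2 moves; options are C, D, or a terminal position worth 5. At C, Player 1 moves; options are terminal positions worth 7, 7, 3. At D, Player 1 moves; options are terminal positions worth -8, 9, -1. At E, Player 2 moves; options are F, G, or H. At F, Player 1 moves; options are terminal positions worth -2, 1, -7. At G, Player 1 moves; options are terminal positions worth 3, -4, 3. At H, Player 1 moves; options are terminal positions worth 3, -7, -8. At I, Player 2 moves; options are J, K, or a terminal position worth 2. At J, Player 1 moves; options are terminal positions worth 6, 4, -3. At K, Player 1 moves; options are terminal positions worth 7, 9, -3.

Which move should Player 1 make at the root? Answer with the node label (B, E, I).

C (Player 1): max(7, 7, 3) = 7
D (Player 1): max(-8, 9, -1) = 9
B (Player 2): min(7, 9, 5) = 5
F (Player 1): max(-2, 1, -7) = 1
G (Player 1): max(3, -4, 3) = 3
H (Player 1): max(3, -7, -8) = 3
E (Player 2): min(1, 3, 3) = 1
J (Player 1): max(6, 4, -3) = 6
K (Player 1): max(7, 9, -3) = 9
I (Player 2): min(6, 9, 2) = 2
Root (Player 1): max(5, 1, 2) = 5
Player 1 picks the child with the highest value: B (value 5).

B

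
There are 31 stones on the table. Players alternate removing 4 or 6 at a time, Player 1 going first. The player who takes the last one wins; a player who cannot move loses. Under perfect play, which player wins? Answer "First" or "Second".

Positions where the player to move wins (W) vs loses (L):
i:   0  1  2  3  4  5  6  7  8  9 10 11 12 13 14 15 16 17 18 19 20 21 22 23 24 25 26 27 28 29 30 31
     L  L  L  L  W  W  W  W  W  W  L  L  L  L  W  W  W  W  W  W  L  L  L  L  W  W  W  W  W  W  L  L
Position 31 is L, so the second player wins.

Second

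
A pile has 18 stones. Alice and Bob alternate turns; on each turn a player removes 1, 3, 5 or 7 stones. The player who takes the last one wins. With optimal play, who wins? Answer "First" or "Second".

i:   0  1  2  3  4  5  6  7  8  9 10 11 12 13 14 15 16 17 18
     L  W  L  W  L  W  L  W  L  W  L  W  L  W  L  W  L  W  L
Position 18 is L, so the second player wins.

Second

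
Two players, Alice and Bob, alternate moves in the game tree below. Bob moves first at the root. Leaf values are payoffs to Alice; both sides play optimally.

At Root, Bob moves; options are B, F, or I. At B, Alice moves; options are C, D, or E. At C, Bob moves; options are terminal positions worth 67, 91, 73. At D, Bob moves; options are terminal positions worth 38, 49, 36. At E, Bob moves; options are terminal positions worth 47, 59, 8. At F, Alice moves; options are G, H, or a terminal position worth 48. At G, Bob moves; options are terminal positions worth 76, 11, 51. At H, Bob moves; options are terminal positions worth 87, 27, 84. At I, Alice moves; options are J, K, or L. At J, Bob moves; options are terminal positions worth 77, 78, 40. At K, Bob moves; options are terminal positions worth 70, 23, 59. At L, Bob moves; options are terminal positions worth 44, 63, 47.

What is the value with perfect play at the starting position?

C (Bob): min(67, 91, 73) = 67
D (Bob): min(38, 49, 36) = 36
E (Bob): min(47, 59, 8) = 8
B (Alice): max(67, 36, 8) = 67
G (Bob): min(76, 11, 51) = 11
H (Bob): min(87, 27, 84) = 27
F (Alice): max(11, 27, 48) = 48
J (Bob): min(77, 78, 40) = 40
K (Bob): min(70, 23, 59) = 23
L (Bob): min(44, 63, 47) = 44
I (Alice): max(40, 23, 44) = 44
Root (Bob): min(67, 48, 44) = 44

44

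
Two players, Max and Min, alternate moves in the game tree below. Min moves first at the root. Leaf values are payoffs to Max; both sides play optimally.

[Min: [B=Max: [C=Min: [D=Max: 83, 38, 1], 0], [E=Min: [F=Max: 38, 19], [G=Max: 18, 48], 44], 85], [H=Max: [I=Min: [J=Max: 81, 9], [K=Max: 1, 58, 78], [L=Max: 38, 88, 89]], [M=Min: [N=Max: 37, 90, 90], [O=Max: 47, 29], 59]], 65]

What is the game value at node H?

J: max(81, 9) = 81
K: max(1, 58, 78) = 78
L: max(38, 88, 89) = 89
I: min(81, 78, 89) = 78
N: max(37, 90, 90) = 90
O: max(47, 29) = 47
M: min(90, 47, 59) = 47
H: max(78, 47) = 78

78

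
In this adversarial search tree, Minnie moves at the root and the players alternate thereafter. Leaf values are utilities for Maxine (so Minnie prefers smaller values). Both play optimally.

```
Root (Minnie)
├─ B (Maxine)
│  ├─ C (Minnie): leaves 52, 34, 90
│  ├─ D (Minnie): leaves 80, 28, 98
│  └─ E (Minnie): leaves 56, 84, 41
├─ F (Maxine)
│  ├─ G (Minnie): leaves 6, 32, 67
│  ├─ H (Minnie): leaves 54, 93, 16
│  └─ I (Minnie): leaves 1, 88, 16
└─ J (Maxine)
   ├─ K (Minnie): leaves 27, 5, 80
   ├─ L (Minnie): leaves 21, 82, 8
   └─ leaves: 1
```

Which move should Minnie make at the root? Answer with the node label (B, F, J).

J

C (Minnie): min(52, 34, 90) = 34
D (Minnie): min(80, 28, 98) = 28
E (Minnie): min(56, 84, 41) = 41
B (Maxine): max(34, 28, 41) = 41
G (Minnie): min(6, 32, 67) = 6
H (Minnie): min(54, 93, 16) = 16
I (Minnie): min(1, 88, 16) = 1
F (Maxine): max(6, 16, 1) = 16
K (Minnie): min(27, 5, 80) = 5
L (Minnie): min(21, 82, 8) = 8
J (Maxine): max(5, 8, 1) = 8
Root (Minnie): min(41, 16, 8) = 8
Minnie picks the child with the lowest value: J (value 8).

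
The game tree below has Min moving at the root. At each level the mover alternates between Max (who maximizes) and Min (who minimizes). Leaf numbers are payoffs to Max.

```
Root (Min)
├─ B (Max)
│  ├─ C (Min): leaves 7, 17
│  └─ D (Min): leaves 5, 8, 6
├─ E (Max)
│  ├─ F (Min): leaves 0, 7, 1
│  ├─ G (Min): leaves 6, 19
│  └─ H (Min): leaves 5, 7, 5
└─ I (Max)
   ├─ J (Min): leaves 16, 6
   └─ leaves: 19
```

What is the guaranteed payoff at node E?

6

F: min(0, 7, 1) = 0
G: min(6, 19) = 6
H: min(5, 7, 5) = 5
E: max(0, 6, 5) = 6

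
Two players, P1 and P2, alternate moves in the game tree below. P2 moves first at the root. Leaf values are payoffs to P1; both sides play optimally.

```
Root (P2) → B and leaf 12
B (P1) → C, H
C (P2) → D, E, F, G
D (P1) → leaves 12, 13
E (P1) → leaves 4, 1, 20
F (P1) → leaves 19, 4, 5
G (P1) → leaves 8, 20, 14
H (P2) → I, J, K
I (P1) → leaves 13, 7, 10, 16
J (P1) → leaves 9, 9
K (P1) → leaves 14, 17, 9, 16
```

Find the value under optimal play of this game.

D (P1): max(12, 13) = 13
E (P1): max(4, 1, 20) = 20
F (P1): max(19, 4, 5) = 19
G (P1): max(8, 20, 14) = 20
C (P2): min(13, 20, 19, 20) = 13
I (P1): max(13, 7, 10, 16) = 16
J (P1): max(9, 9) = 9
K (P1): max(14, 17, 9, 16) = 17
H (P2): min(16, 9, 17) = 9
B (P1): max(13, 9) = 13
Root (P2): min(13, 12) = 12

12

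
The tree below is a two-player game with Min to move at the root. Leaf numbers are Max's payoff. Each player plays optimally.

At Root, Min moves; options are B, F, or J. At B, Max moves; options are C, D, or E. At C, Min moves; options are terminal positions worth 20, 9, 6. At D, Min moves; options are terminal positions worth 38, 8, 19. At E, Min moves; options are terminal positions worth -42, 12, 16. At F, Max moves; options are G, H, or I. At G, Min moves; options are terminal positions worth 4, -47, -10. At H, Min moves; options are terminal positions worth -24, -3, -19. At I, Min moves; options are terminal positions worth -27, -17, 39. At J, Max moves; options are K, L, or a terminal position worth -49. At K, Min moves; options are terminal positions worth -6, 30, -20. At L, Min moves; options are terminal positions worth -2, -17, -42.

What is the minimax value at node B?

C: min(20, 9, 6) = 6
D: min(38, 8, 19) = 8
E: min(-42, 12, 16) = -42
B: max(6, 8, -42) = 8

8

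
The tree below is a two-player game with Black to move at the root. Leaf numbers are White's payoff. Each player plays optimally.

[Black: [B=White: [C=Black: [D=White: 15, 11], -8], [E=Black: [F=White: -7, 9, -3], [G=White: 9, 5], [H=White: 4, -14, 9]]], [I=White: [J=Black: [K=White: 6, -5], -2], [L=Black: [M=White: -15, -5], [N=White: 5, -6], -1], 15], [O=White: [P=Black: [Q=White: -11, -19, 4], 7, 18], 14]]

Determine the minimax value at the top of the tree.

D (White): max(15, 11) = 15
C (Black): min(15, -8) = -8
F (White): max(-7, 9, -3) = 9
G (White): max(9, 5) = 9
H (White): max(4, -14, 9) = 9
E (Black): min(9, 9, 9) = 9
B (White): max(-8, 9) = 9
K (White): max(6, -5) = 6
J (Black): min(6, -2) = -2
M (White): max(-15, -5) = -5
N (White): max(5, -6) = 5
L (Black): min(-5, 5, -1) = -5
I (White): max(-2, -5, 15) = 15
Q (White): max(-11, -19, 4) = 4
P (Black): min(4, 7, 18) = 4
O (White): max(4, 14) = 14
Root (Black): min(9, 15, 14) = 9

9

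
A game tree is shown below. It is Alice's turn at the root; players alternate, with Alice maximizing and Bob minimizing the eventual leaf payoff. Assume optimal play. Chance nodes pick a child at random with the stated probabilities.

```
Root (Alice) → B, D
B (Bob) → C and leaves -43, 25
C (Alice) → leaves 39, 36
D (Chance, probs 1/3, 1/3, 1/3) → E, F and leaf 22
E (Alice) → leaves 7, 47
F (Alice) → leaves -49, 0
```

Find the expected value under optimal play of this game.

C (Alice): max(39, 36) = 39
B (Bob): min(39, -43, 25) = -43
E (Alice): max(7, 47) = 47
F (Alice): max(-49, 0) = 0
D (Chance): 1/3·47 + 1/3·0 + 1/3·22 = 23
Root (Alice): max(-43, 23) = 23

23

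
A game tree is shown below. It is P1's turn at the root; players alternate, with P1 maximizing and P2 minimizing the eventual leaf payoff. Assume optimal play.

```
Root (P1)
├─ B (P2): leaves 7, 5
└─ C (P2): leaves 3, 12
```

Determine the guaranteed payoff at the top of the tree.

5

B (P2): min(7, 5) = 5
C (P2): min(3, 12) = 3
Root (P1): max(5, 3) = 5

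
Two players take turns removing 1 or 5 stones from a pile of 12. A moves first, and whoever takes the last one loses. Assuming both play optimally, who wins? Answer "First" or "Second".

First

W/L table (W = player to move can force a win):
i:   0  1  2  3  4  5  6  7  8  9 10 11 12
     W  L  W  L  W  L  W  L  W  L  W  L  W
Position 12 is W, so the first player wins.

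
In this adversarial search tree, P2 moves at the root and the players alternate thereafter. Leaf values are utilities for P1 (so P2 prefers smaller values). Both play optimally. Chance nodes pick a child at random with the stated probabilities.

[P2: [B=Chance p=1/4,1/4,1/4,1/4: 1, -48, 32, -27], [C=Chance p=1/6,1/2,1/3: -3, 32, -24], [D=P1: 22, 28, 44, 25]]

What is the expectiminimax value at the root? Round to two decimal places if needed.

-10.5

B (Chance): 1/4·1 + 1/4·-48 + 1/4·32 + 1/4·-27 = -10.5
C (Chance): 1/6·-3 + 1/2·32 + 1/3·-24 = 7.5
D (P1): max(22, 28, 44, 25) = 44
Root (P2): min(-10.5, 7.5, 44) = -10.5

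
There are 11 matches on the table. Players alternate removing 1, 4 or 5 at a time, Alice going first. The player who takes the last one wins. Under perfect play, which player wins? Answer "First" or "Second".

First

W/L table (W = player to move can force a win):
i:   0  1  2  3  4  5  6  7  8  9 10 11
     L  W  L  W  W  W  W  W  L  W  L  W
Position 11 is W, so the first player wins.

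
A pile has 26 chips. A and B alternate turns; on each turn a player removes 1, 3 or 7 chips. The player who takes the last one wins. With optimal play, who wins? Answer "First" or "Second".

i:   0  1  2  3  4  5  6  7  8  9 10 11 12 13 14 15 16 17 18 19 20 21 22 23 24 25 26
     L  W  L  W  L  W  L  W  L  W  L  W  L  W  L  W  L  W  L  W  L  W  L  W  L  W  L
Position 26 is L, so the second player wins.

Second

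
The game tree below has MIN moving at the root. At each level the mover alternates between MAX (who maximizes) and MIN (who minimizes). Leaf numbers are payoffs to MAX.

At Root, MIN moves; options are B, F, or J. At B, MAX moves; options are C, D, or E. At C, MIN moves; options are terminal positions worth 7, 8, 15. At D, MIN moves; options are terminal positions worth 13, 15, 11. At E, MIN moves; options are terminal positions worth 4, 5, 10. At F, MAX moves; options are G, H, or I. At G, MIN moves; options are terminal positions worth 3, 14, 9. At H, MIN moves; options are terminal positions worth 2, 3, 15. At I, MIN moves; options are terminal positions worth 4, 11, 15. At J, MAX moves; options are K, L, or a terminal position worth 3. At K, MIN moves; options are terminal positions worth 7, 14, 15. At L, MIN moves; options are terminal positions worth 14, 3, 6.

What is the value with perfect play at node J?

7

K: min(7, 14, 15) = 7
L: min(14, 3, 6) = 3
J: max(7, 3, 3) = 7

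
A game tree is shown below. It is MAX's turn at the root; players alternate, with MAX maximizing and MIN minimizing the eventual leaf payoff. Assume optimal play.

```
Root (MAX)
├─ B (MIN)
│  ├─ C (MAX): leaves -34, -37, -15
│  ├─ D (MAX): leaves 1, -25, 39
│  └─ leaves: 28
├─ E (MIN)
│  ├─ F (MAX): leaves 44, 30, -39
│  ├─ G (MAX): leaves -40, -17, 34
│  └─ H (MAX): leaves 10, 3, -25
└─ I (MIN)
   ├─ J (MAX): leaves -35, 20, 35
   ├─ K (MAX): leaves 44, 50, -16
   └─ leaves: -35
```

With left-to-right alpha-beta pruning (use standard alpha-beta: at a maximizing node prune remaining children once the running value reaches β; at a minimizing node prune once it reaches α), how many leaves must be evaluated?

19

C [α=-∞,β=+∞]: v=-15
D [α=-∞,β=-15]: v=1 after child 1 ≥ β → β-cutoff, skip 2
B [α=-∞,β=+∞]: v=-15
F [α=-15,β=+∞]: v=44
G [α=-15,β=44]: v=34
H [α=-15,β=34]: v=10
E [α=-15,β=+∞]: v=10
J [α=10,β=+∞]: v=35
K [α=10,β=35]: v=44 after child 1 ≥ β → β-cutoff, skip 2
I [α=10,β=+∞]: v=-35
Root [α=-∞,β=+∞]: v=10
Leaves evaluated: 19 of 23.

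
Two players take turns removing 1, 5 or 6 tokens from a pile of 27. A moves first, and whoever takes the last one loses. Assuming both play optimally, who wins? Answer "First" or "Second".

W/L table (W = player to move can force a win):
i:   0  1  2  3  4  5  6  7  8  9 10 11 12 13 14 15 16 17 18 19 20 21 22 23 24 25 26 27
     W  L  W  L  W  L  W  W  W  W  W  W  L  W  L  W  L  W  W  W  W  W  W  L  W  L  W  L
Position 27 is L, so the second player wins.

Second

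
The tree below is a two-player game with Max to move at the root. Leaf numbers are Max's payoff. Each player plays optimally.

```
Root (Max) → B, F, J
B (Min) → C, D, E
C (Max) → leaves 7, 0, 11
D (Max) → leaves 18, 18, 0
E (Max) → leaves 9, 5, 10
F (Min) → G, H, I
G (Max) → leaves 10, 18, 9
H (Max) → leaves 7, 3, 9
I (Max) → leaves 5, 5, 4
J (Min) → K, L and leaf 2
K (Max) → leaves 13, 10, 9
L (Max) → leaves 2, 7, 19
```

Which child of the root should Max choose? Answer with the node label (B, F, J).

B

C (Max): max(7, 0, 11) = 11
D (Max): max(18, 18, 0) = 18
E (Max): max(9, 5, 10) = 10
B (Min): min(11, 18, 10) = 10
G (Max): max(10, 18, 9) = 18
H (Max): max(7, 3, 9) = 9
I (Max): max(5, 5, 4) = 5
F (Min): min(18, 9, 5) = 5
K (Max): max(13, 10, 9) = 13
L (Max): max(2, 7, 19) = 19
J (Min): min(13, 19, 2) = 2
Root (Max): max(10, 5, 2) = 10
Max picks the child with the highest value: B (value 10).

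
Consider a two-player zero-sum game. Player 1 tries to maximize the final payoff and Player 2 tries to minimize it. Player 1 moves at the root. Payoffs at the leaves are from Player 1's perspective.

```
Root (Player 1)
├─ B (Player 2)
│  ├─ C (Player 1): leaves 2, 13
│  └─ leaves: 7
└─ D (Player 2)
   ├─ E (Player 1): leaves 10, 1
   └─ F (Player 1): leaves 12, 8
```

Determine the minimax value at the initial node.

C (Player 1): max(2, 13) = 13
B (Player 2): min(13, 7) = 7
E (Player 1): max(10, 1) = 10
F (Player 1): max(12, 8) = 12
D (Player 2): min(10, 12) = 10
Root (Player 1): max(7, 10) = 10

10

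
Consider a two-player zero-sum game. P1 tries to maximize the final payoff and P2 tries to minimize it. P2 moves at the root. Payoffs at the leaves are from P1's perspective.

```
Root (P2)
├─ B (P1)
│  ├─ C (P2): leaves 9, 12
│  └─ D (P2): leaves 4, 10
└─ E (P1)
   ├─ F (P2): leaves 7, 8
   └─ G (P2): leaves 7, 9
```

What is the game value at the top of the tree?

7

C (P2): min(9, 12) = 9
D (P2): min(4, 10) = 4
B (P1): max(9, 4) = 9
F (P2): min(7, 8) = 7
G (P2): min(7, 9) = 7
E (P1): max(7, 7) = 7
Root (P2): min(9, 7) = 7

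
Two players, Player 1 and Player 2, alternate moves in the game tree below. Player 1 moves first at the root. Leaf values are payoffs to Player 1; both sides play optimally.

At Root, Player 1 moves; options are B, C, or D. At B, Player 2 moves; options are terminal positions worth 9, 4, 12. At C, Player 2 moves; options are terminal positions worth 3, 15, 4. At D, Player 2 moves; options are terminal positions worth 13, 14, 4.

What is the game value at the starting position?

B (Player 2): min(9, 4, 12) = 4
C (Player 2): min(3, 15, 4) = 3
D (Player 2): min(13, 14, 4) = 4
Root (Player 1): max(4, 3, 4) = 4

4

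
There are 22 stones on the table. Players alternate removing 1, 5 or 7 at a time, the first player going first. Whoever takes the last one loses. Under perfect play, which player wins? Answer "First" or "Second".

First

i:   0  1  2  3  4  5  6  7  8  9 10 11 12 13 14 15 16 17 18 19 20 21 22
     W  L  W  L  W  L  W  L  W  L  W  L  W  L  W  L  W  L  W  L  W  L  W
Position 22 is W, so the first player wins.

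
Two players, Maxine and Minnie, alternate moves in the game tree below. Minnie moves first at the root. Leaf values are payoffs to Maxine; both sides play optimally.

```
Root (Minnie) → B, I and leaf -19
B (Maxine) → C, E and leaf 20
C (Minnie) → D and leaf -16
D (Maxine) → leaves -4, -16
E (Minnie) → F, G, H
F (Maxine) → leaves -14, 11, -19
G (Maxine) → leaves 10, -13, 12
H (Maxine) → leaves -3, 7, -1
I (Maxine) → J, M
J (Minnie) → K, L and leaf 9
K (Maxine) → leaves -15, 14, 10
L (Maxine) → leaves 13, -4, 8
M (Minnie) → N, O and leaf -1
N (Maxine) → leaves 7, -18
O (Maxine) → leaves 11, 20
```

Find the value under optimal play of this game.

D (Maxine): max(-4, -16) = -4
C (Minnie): min(-4, -16) = -16
F (Maxine): max(-14, 11, -19) = 11
G (Maxine): max(10, -13, 12) = 12
H (Maxine): max(-3, 7, -1) = 7
E (Minnie): min(11, 12, 7) = 7
B (Maxine): max(-16, 7, 20) = 20
K (Maxine): max(-15, 14, 10) = 14
L (Maxine): max(13, -4, 8) = 13
J (Minnie): min(14, 13, 9) = 9
N (Maxine): max(7, -18) = 7
O (Maxine): max(11, 20) = 20
M (Minnie): min(7, 20, -1) = -1
I (Maxine): max(9, -1) = 9
Root (Minnie): min(20, 9, -19) = -19

-19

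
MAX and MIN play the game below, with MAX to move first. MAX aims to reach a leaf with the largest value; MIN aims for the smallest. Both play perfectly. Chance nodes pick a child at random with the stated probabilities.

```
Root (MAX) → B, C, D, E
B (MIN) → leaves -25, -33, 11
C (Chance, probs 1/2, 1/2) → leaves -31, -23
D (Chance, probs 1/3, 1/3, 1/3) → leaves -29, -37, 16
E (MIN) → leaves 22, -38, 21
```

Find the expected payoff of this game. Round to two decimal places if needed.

B (MIN): min(-25, -33, 11) = -33
C (Chance): 1/2·-31 + 1/2·-23 = -27
D (Chance): 1/3·-29 + 1/3·-37 + 1/3·16 = -16.67
E (MIN): min(22, -38, 21) = -38
Root (MAX): max(-33, -27, -16.67, -38) = -16.67

-16.67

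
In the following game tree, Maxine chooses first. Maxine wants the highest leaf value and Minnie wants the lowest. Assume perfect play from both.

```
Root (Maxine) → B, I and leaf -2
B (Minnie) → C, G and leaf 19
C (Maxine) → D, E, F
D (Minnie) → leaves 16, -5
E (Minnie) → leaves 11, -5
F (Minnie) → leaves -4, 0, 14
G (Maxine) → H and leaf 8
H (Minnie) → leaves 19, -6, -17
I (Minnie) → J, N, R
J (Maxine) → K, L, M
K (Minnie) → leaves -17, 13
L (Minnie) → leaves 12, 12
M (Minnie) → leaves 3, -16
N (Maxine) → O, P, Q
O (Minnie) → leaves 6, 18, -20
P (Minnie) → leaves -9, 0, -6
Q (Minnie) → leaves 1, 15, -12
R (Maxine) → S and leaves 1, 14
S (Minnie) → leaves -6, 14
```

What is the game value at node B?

-4

D: min(16, -5) = -5
E: min(11, -5) = -5
F: min(-4, 0, 14) = -4
C: max(-5, -5, -4) = -4
H: min(19, -6, -17) = -17
G: max(-17, 8) = 8
B: min(-4, 8, 19) = -4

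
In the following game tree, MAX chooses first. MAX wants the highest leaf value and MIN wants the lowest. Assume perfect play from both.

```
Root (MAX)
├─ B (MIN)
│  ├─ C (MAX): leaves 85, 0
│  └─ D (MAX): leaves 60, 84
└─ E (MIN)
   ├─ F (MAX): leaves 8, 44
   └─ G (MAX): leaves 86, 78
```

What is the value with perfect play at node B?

C: max(85, 0) = 85
D: max(60, 84) = 84
B: min(85, 84) = 84

84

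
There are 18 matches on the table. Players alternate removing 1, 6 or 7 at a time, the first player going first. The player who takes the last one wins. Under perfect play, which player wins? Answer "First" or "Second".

First

Positions where the player to move wins (W) vs loses (L):
i:   0  1  2  3  4  5  6  7  8  9 10 11 12 13 14 15 16 17 18
     L  W  L  W  L  W  W  W  W  W  W  W  L  W  L  W  L  W  W
Position 18 is W, so the first player wins.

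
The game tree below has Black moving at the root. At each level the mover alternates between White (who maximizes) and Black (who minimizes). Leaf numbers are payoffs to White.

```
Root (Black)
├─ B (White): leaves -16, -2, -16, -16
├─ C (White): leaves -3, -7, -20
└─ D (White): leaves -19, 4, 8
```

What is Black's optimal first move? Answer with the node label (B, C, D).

C

B (White): max(-16, -2, -16, -16) = -2
C (White): max(-3, -7, -20) = -3
D (White): max(-19, 4, 8) = 8
Root (Black): min(-2, -3, 8) = -3
Black picks the child with the lowest value: C (value -3).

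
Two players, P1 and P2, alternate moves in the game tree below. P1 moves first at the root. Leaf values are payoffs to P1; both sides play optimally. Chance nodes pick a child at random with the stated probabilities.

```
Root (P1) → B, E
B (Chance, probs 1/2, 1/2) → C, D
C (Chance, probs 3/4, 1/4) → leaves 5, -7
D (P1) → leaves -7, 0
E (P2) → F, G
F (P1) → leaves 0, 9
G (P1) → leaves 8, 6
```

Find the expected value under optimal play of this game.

C (Chance): 3/4·5 + 1/4·-7 = 2
D (P1): max(-7, 0) = 0
B (Chance): 1/2·2 + 1/2·0 = 1
F (P1): max(0, 9) = 9
G (P1): max(8, 6) = 8
E (P2): min(9, 8) = 8
Root (P1): max(1, 8) = 8

8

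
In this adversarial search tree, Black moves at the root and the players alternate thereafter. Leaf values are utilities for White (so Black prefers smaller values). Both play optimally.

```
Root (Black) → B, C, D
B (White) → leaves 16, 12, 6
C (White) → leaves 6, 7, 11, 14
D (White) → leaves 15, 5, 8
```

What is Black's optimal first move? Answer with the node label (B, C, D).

B (White): max(16, 12, 6) = 16
C (White): max(6, 7, 11, 14) = 14
D (White): max(15, 5, 8) = 15
Root (Black): min(16, 14, 15) = 14
Black picks the child with the lowest value: C (value 14).

C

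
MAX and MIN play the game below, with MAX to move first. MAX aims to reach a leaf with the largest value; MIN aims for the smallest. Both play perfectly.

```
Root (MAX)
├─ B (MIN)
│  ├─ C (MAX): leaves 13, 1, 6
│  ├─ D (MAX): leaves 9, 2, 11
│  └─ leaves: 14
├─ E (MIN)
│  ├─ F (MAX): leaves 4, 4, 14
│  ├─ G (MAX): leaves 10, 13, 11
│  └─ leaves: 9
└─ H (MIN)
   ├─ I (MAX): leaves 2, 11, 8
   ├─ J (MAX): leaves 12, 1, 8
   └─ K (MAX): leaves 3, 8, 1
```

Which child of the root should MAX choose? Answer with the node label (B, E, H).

C (MAX): max(13, 1, 6) = 13
D (MAX): max(9, 2, 11) = 11
B (MIN): min(13, 11, 14) = 11
F (MAX): max(4, 4, 14) = 14
G (MAX): max(10, 13, 11) = 13
E (MIN): min(14, 13, 9) = 9
I (MAX): max(2, 11, 8) = 11
J (MAX): max(12, 1, 8) = 12
K (MAX): max(3, 8, 1) = 8
H (MIN): min(11, 12, 8) = 8
Root (MAX): max(11, 9, 8) = 11
MAX picks the child with the highest value: B (value 11).

B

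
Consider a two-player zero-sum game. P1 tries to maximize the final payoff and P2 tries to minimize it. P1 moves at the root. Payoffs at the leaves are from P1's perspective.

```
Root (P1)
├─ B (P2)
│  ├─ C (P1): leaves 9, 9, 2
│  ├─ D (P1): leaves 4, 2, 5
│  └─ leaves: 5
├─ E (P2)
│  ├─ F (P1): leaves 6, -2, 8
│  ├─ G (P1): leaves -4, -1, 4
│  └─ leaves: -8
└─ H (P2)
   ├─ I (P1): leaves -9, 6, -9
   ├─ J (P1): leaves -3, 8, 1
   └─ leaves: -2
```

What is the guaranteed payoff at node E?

F: max(6, -2, 8) = 8
G: max(-4, -1, 4) = 4
E: min(8, 4, -8) = -8

-8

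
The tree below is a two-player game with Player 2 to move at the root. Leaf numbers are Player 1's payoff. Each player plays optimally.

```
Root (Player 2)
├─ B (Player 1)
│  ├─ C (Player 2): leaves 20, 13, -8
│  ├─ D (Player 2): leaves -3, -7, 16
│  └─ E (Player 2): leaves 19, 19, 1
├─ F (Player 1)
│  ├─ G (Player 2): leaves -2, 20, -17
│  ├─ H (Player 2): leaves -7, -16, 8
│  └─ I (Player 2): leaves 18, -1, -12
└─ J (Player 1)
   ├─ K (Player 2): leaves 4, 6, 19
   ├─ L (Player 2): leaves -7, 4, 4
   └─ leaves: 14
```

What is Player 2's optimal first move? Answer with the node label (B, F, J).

F

C (Player 2): min(20, 13, -8) = -8
D (Player 2): min(-3, -7, 16) = -7
E (Player 2): min(19, 19, 1) = 1
B (Player 1): max(-8, -7, 1) = 1
G (Player 2): min(-2, 20, -17) = -17
H (Player 2): min(-7, -16, 8) = -16
I (Player 2): min(18, -1, -12) = -12
F (Player 1): max(-17, -16, -12) = -12
K (Player 2): min(4, 6, 19) = 4
L (Player 2): min(-7, 4, 4) = -7
J (Player 1): max(4, -7, 14) = 14
Root (Player 2): min(1, -12, 14) = -12
Player 2 picks the child with the lowest value: F (value -12).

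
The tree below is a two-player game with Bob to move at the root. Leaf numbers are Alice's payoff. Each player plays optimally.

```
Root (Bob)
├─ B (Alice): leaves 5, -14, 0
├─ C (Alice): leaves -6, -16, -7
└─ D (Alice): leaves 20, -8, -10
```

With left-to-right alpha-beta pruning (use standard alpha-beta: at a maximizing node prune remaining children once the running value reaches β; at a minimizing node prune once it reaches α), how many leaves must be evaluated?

B [α=-∞,β=+∞]: v=5
C [α=-∞,β=5]: v=-6
D [α=-∞,β=-6]: v=20 after child 1 ≥ β → β-cutoff, skip 2
Root [α=-∞,β=+∞]: v=-6
Leaves evaluated: 7 of 9.

7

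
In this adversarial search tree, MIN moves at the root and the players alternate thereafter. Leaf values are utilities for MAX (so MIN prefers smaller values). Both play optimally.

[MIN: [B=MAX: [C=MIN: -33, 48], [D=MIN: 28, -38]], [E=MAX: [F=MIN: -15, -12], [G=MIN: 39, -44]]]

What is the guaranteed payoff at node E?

F: min(-15, -12) = -15
G: min(39, -44) = -44
E: max(-15, -44) = -15

-15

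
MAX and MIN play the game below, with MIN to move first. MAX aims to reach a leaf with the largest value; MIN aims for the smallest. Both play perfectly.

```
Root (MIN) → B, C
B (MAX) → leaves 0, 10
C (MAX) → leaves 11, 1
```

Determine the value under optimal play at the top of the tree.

B (MAX): max(0, 10) = 10
C (MAX): max(11, 1) = 11
Root (MIN): min(10, 11) = 10

10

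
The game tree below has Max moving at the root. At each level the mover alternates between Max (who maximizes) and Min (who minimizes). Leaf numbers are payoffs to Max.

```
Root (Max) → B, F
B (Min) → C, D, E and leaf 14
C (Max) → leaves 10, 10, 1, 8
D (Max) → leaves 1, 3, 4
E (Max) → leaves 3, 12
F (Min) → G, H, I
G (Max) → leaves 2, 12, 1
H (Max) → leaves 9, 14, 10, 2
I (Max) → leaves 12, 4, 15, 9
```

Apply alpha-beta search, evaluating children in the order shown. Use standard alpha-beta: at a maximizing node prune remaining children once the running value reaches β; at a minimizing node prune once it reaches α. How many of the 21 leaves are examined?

16

C [α=-∞,β=+∞]: v=10
D [α=-∞,β=10]: v=4
E [α=-∞,β=4]: v=12
B [α=-∞,β=+∞]: v=4
G [α=4,β=+∞]: v=12
H [α=4,β=12]: v=14 after child 2 ≥ β → β-cutoff, skip 2
I [α=4,β=12]: v=12 after child 1 ≥ β → β-cutoff, skip 3
F [α=4,β=+∞]: v=12
Root [α=-∞,β=+∞]: v=12
Leaves evaluated: 16 of 21.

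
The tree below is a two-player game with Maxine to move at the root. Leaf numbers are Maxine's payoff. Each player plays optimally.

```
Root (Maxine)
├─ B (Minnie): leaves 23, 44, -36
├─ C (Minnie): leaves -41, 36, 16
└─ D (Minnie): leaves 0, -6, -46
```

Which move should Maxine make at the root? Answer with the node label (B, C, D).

B

B (Minnie): min(23, 44, -36) = -36
C (Minnie): min(-41, 36, 16) = -41
D (Minnie): min(0, -6, -46) = -46
Root (Maxine): max(-36, -41, -46) = -36
Maxine picks the child with the highest value: B (value -36).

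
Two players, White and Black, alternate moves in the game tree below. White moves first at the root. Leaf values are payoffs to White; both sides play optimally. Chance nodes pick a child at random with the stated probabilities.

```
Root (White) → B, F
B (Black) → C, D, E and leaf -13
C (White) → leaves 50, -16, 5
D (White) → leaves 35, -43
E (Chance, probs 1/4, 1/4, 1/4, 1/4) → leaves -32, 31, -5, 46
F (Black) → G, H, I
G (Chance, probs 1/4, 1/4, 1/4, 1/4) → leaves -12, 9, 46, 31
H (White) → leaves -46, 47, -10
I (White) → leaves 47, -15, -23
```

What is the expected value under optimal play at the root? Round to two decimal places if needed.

18.5

C (White): max(50, -16, 5) = 50
D (White): max(35, -43) = 35
E (Chance): 1/4·-32 + 1/4·31 + 1/4·-5 + 1/4·46 = 10
B (Black): min(50, 35, 10, -13) = -13
G (Chance): 1/4·-12 + 1/4·9 + 1/4·46 + 1/4·31 = 18.5
H (White): max(-46, 47, -10) = 47
I (White): max(47, -15, -23) = 47
F (Black): min(18.5, 47, 47) = 18.5
Root (White): max(-13, 18.5) = 18.5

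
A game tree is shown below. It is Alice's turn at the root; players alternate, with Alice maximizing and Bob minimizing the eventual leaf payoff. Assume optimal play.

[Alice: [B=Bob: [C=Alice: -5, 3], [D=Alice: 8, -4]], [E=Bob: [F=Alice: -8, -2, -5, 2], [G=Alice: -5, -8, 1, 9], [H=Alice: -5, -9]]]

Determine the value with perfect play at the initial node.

3

C (Alice): max(-5, 3) = 3
D (Alice): max(8, -4) = 8
B (Bob): min(3, 8) = 3
F (Alice): max(-8, -2, -5, 2) = 2
G (Alice): max(-5, -8, 1, 9) = 9
H (Alice): max(-5, -9) = -5
E (Bob): min(2, 9, -5) = -5
Root (Alice): max(3, -5) = 3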